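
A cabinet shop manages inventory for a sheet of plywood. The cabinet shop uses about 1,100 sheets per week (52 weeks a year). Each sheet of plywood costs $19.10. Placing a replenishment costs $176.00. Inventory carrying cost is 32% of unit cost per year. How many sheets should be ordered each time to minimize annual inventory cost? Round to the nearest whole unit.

Annual demand D = 1,100 × 52 = 57,200.
Holding cost H = 0.32 × $19.10 = $6.1120 per unit per year.
EOQ = √(2DS / H) = √(2 × 57,200 × 176 / 6.112).
= √(20,134,400 / 6.112) = √3,294,240.8377 ≈ 1815.004.

Q* ≈ 1,815 sheets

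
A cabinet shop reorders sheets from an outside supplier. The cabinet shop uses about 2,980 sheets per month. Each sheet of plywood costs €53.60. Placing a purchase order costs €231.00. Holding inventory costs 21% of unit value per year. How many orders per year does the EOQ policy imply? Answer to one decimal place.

Annual demand D = 2,980 × 12 = 35,760.
Holding cost H = 0.21 × €53.60 = €11.2560 per unit per year.
EOQ = √(2DS/H) = √(2 × 35,760 × 231 / 11.256) ≈ 1211.51.
Orders per year = D / Q* = 35,760 / 1211.51 ≈ 29.517.

N ≈ 29.5 orders per year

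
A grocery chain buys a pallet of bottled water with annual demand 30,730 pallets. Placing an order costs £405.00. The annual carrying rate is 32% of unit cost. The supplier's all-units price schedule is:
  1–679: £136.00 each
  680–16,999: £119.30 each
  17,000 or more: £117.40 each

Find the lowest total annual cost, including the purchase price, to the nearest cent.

TC* ≈ £3,696,915.13

Holding cost per unit per year at price C is H = 0.32·C.
Evaluate total cost at each tier's feasible EOQ or, if the EOQ is below the tier, at the tier's minimum quantity.
Tier 1 (£136.00): EOQ = 756.3 exceeds tier's upper bound 679, so this tier is dominated.
EOQ at £119.30 = 807.5 (feasible in tier 2): TC = 30,730×£119.30 + (30,730/807.5)×405 + (807.5/2)×0.32×£119.30 = £3,696,915.13.
EOQ at £117.40 = 814.0 < 17000, so use break Q=17000: TC = 30,730×£117.40 + (30,730/17000.0)×405 + (17000.0/2)×0.32×£117.40 = £3,927,762.10.
Lowest total cost among the candidates is at Q = 807.5.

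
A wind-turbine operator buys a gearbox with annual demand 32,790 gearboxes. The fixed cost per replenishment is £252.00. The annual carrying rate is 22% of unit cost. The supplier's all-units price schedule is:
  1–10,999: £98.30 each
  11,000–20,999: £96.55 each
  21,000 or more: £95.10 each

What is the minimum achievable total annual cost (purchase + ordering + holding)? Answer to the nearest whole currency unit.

Holding cost per unit per year at price C is H = 0.22·C.
For each price level, check whether its EOQ is feasible; otherwise the best quantity at that price is the breakpoint.
EOQ at £98.30 = 874.2 (feasible in tier 1): TC = 32,790×£98.30 + (32,790/874.2)×252 + (874.2/2)×0.22×£98.30 = £3,242,161.89.
EOQ at £96.55 = 882.1 < 11000, so use break Q=11000: TC = 32,790×£96.55 + (32,790/11000.0)×252 + (11000.0/2)×0.22×£96.55 = £3,283,451.19.
EOQ at £95.10 = 888.8 < 21000, so use break Q=21000: TC = 32,790×£95.10 + (32,790/21000.0)×252 + (21000.0/2)×0.22×£95.10 = £3,338,403.48.
Lowest total cost among the candidates is at Q = 874.2.

TC* ≈ £3,242,162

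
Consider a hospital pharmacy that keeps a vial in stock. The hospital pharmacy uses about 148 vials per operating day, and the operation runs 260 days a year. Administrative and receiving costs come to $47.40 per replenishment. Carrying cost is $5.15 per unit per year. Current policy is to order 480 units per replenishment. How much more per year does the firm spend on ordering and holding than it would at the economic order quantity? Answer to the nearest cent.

Extra cost ≈ $701.54 per year

Annual demand D = 148 × 260 = 38,480.
EOQ = √(2DS/H) = √(2 × 38,480 × 47.4 / 5.15) ≈ 841.62.
Cost at Q* = (D/Q*)S + (Q*/2)H = √(2DSH) ≈ $4,334.36.
Cost at Q = 480: (38,480/480)×47.4 + (480/2)×5.15 = $3,799.90 + $1,236.00 = $5,035.90.
Excess = $5,035.90 − $4,334.36 = $701.54.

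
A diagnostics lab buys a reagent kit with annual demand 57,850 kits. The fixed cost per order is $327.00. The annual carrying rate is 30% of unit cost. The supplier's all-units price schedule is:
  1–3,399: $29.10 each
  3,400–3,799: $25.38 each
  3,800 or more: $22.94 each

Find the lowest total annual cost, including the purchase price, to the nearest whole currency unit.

Holding cost per unit per year at price C is H = 0.30·C.
Evaluate total cost at each tier's feasible EOQ or, if the EOQ is below the tier, at the tier's minimum quantity.
EOQ at $29.10 = 2081.8 (feasible in tier 1): TC = 57,850×$29.10 + (57,850/2081.8)×327 + (2081.8/2)×0.30×$29.10 = $1,701,608.88.
EOQ at $25.38 = 2229.1 < 3400, so use break Q=3400: TC = 57,850×$25.38 + (57,850/3400.0)×327 + (3400.0/2)×0.30×$25.38 = $1,486,740.61.
EOQ at $22.94 = 2344.7 < 3800, so use break Q=3800: TC = 57,850×$22.94 + (57,850/3800.0)×327 + (3800.0/2)×0.30×$22.94 = $1,345,132.94.
Lowest total cost among the candidates is at Q = 3800.0.

TC* ≈ $1,345,133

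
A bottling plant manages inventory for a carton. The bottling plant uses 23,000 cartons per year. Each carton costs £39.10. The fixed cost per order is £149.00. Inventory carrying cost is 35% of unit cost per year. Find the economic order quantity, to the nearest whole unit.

Holding cost H = 0.35 × £39.10 = £13.6850 per unit per year.
EOQ = √(2DS / H) = √(2 × 23,000 × 149 / 13.685).
= √(6,854,000 / 13.685) = √500,840.3361 ≈ 707.701.

Q* ≈ 708 cartons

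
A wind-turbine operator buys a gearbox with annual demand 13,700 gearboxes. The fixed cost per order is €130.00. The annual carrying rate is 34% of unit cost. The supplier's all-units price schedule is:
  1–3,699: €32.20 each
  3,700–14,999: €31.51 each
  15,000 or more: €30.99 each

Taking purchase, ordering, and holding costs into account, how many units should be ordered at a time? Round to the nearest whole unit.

Holding cost per unit per year at price C is H = 0.34·C.
For each price level, check whether its EOQ is feasible; otherwise the best quantity at that price is the breakpoint.
EOQ at €32.20 = 570.4 (feasible in tier 1): TC = 13,700×€32.20 + (13,700/570.4)×130 + (570.4/2)×0.34×€32.20 = €447,384.74.
EOQ at €31.51 = 576.6 < 3700, so use break Q=3700: TC = 13,700×€31.51 + (13,700/3700.0)×130 + (3700.0/2)×0.34×€31.51 = €451,988.14.
EOQ at €30.99 = 581.4 < 15000, so use break Q=15000: TC = 13,700×€30.99 + (13,700/15000.0)×130 + (15000.0/2)×0.34×€30.99 = €503,706.23.
Lowest total cost is €447,384.74 at Q = 570.4.

Q* ≈ 570 gearboxes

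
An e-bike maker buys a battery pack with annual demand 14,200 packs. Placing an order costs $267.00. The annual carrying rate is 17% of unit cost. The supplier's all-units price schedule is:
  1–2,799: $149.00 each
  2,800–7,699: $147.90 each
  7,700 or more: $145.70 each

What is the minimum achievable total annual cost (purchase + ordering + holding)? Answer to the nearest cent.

TC* ≈ $2,129,659.02

Holding cost per unit per year at price C is H = 0.17·C.
Candidates are each tier's EOQ (if it falls in that tier) and each price-break quantity.
EOQ at $149.00 = 547.1 (feasible in tier 1): TC = 14,200×$149.00 + (14,200/547.1)×267 + (547.1/2)×0.17×$149.00 = $2,129,659.02.
EOQ at $147.90 = 549.2 < 2800, so use break Q=2800: TC = 14,200×$147.90 + (14,200/2800.0)×267 + (2800.0/2)×0.17×$147.90 = $2,136,734.27.
EOQ at $145.70 = 553.3 < 7700, so use break Q=7700: TC = 14,200×$145.70 + (14,200/7700.0)×267 + (7700.0/2)×0.17×$145.70 = $2,164,793.04.
Lowest total cost among the candidates is at Q = 547.1.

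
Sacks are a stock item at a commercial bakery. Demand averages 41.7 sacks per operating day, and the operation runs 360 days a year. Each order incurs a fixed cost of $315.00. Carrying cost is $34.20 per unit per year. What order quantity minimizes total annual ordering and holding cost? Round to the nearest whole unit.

Q* ≈ 526 sacks

Annual demand D = 41.7 × 360 = 15,012.
EOQ = √(2DS / H) = √(2 × 15,012 × 315 / 34.2).
= √(9,457,560 / 34.2) = √276,536.8421 ≈ 525.868.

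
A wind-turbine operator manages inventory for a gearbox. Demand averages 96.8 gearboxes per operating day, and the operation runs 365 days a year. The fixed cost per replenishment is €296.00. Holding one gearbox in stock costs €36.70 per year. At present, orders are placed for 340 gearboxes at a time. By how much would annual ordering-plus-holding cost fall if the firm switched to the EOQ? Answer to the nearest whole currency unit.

Annual demand D = 96.8 × 365 = 35,332.
EOQ = √(2DS/H) = √(2 × 35,332 × 296 / 36.7) ≈ 754.94.
Cost at Q* = (D/Q*)S + (Q*/2)H = √(2DSH) ≈ €27,706.27.
Cost at Q = 340: (35,332/340)×296 + (340/2)×36.7 = €30,759.62 + €6,239.00 = €36,998.62.
Excess = €36,998.62 − €27,706.27 = €9,292.36.

Extra cost ≈ €9,292 per year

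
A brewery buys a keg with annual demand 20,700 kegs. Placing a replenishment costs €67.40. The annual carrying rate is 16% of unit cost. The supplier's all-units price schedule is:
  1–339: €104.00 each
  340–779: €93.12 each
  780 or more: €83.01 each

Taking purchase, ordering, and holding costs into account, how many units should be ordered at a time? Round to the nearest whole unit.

Holding cost per unit per year at price C is H = 0.16·C.
Candidates are each tier's EOQ (if it falls in that tier) and each price-break quantity.
Tier 1 (€104.00): EOQ = 409.5 exceeds tier's upper bound 339, so this tier is dominated.
EOQ at €93.12 = 432.8 (feasible in tier 2): TC = 20,700×€93.12 + (20,700/432.8)×67.4 + (432.8/2)×0.16×€93.12 = €1,934,031.80.
EOQ at €83.01 = 458.4 < 780, so use break Q=780: TC = 20,700×€83.01 + (20,700/780.0)×67.4 + (780.0/2)×0.16×€83.01 = €1,725,275.52.
Lowest total cost is €1,725,275.52 at Q = 780.0.

Q* ≈ 780 kegs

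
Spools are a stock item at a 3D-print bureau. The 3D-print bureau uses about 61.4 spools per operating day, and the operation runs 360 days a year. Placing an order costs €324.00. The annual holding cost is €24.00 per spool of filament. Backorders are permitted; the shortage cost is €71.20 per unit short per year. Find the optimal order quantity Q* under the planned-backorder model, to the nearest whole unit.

Annual demand D = 61.4 × 360 = 22,104.
With planned backorders, Q* = √(2DS/H) · √((H+B)/B).
√(2DS/H) = √(2 × 22,104 × 324 / 24) = 772.533.
√((H+B)/B) = √((24+71.2)/71.2) = 1.1563.
Q* ≈ 893.297.

Q* ≈ 893 spools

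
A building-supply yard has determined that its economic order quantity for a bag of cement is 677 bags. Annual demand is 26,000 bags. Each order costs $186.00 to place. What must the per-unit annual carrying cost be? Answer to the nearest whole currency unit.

Invert the EOQ relation Q*² = 2DS/H.
From Q* = √(2DS/H): H = 2DS / Q*² = 2 × 26,000 × 186 / 677² = 21.1027.

H ≈ $21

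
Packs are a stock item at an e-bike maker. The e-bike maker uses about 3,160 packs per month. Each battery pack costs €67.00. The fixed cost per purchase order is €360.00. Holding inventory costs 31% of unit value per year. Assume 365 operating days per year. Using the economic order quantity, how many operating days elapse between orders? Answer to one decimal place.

Annual demand D = 3,160 × 12 = 37,920.
Holding cost H = 0.31 × €67.00 = €20.7700 per unit per year.
Q* = √(2DS/H) = √(2 × 37,920 × 360 / 20.77) ≈ 1146.52.
Cycle time = Q*/D × 365 = 1146.52 / 37,920 × 365 ≈ 11.036 days.

T ≈ 11.0 days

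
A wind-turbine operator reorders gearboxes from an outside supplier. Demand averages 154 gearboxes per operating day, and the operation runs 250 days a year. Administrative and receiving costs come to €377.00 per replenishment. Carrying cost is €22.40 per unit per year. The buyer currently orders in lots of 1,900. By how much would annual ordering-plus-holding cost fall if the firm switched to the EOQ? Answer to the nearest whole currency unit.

Extra cost ≈ €3,419 per year

Annual demand D = 154 × 250 = 38,500.
EOQ = √(2DS/H) = √(2 × 38,500 × 377 / 22.4) ≈ 1138.39.
Cost at Q* = (D/Q*)S + (Q*/2)H = √(2DSH) ≈ €25,499.99.
Cost at Q = 1,900: (38,500/1,900)×377 + (1,900/2)×22.4 = €7,639.21 + €21,280.00 = €28,919.21.
Excess = €28,919.21 − €25,499.99 = €3,419.22.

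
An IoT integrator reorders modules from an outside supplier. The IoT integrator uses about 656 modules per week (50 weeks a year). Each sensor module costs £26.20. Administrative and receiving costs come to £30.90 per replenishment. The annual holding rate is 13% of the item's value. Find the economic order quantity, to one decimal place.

Q* ≈ 771.5 modules

Annual demand D = 656 × 50 = 32,800.
Holding cost H = 0.13 × £26.20 = £3.4060 per unit per year.
EOQ = √(2DS / H) = √(2 × 32,800 × 30.9 / 3.406).
= √(2,027,040 / 3.406) = √595,137.9918 ≈ 771.452.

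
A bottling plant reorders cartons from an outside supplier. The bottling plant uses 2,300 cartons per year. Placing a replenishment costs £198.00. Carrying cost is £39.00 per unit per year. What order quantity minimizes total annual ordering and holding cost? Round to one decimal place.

EOQ = √(2DS / H) = √(2 × 2,300 × 198 / 39).
= √(910,800 / 39) = √23,353.8462 ≈ 152.820.

Q* ≈ 152.8 cartons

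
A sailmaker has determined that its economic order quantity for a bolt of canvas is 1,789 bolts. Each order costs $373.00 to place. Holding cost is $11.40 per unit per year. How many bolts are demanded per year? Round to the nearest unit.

D ≈ 48,909 bolts per year

Invert the EOQ relation Q*² = 2DS/H.
From Q* = √(2DS/H): D = Q*²H / (2S) = 1,789² × 11.4 / (2 × 373) = 48908.766.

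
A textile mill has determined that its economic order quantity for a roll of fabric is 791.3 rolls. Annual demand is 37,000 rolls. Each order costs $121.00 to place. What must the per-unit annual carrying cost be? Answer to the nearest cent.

H ≈ $14.30

Invert the EOQ relation Q*² = 2DS/H.
From Q* = √(2DS/H): H = 2DS / Q*² = 2 × 37,000 × 121 / 791.3² = 14.3000.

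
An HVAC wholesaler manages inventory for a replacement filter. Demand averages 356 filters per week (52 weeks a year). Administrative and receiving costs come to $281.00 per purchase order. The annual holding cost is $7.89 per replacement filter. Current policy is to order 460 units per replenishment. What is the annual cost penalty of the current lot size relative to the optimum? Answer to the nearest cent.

Annual demand D = 356 × 52 = 18,512.
EOQ = √(2DS/H) = √(2 × 18,512 × 281 / 7.89) ≈ 1148.30.
Cost at Q* = (D/Q*)S + (Q*/2)H = √(2DSH) ≈ $9,060.11.
Cost at Q = 460: (18,512/460)×281 + (460/2)×7.89 = $11,308.42 + $1,814.70 = $13,123.12.
Excess = $13,123.12 − $9,060.11 = $4,063.01.

Extra cost ≈ $4,063.01 per year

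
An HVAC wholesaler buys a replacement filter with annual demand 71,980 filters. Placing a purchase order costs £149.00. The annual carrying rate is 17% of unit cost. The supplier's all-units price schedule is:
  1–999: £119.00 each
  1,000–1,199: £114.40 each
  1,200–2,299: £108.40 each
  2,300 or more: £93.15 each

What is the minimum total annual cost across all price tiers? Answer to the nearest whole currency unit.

Holding cost per unit per year at price C is H = 0.17·C.
Candidates are each tier's EOQ (if it falls in that tier) and each price-break quantity.
Tier 1 (£119.00): EOQ = 1029.7 exceeds tier's upper bound 999, so this tier is dominated.
EOQ at £114.40 = 1050.2 (feasible in tier 2): TC = 71,980×£114.40 + (71,980/1050.2)×149 + (1050.2/2)×0.17×£114.40 = £8,254,936.50.
EOQ at £108.40 = 1078.9 < 1200, so use break Q=1200: TC = 71,980×£108.40 + (71,980/1200.0)×149 + (1200.0/2)×0.17×£108.40 = £7,822,626.32.
EOQ at £93.15 = 1163.9 < 2300, so use break Q=2300: TC = 71,980×£93.15 + (71,980/2300.0)×149 + (2300.0/2)×0.17×£93.15 = £6,727,810.88.
Lowest total cost among the candidates is at Q = 2300.0.

TC* ≈ £6,727,811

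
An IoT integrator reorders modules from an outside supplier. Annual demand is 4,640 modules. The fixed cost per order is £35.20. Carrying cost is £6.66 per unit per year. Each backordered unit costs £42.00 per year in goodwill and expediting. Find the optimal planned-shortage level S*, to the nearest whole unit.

With planned backorders, Q* = √(2DS/H) · √((H+B)/B).
√(2DS/H) = √(2 × 4,640 × 35.2 / 6.66) = 221.467.
√((H+B)/B) = √((6.66+42)/42) = 1.0764.
Q* ≈ 238.380.
S* = Q* · H/(H+B) = 238.380 × 6.66/48.66 ≈ 32.627.

S* ≈ 33 modules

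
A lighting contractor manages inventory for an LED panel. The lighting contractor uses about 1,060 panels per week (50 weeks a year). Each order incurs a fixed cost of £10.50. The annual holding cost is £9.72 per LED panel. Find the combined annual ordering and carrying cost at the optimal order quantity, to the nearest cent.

TC* ≈ £3,289.13

Annual demand D = 1,060 × 50 = 53,000.
Q* = √(2DS/H) = √(2 × 53,000 × 10.5 / 9.72) ≈ 338.39.
At the optimum the two cost components are equal, so total cost = 2·(Q*/2)H = Q*·H.
Minimum total = √(2DSH) = √(2 × 53,000 × 10.5 × 9.72) ≈ 3289.128.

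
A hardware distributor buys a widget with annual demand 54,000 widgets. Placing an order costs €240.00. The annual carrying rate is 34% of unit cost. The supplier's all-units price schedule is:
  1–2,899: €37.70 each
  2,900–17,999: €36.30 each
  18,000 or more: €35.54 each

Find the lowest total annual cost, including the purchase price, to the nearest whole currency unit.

TC* ≈ €1,982,565

Holding cost per unit per year at price C is H = 0.34·C.
Candidates are each tier's EOQ (if it falls in that tier) and each price-break quantity.
EOQ at €37.70 = 1422.0 (feasible in tier 1): TC = 54,000×€37.70 + (54,000/1422.0)×240 + (1422.0/2)×0.34×€37.70 = €2,054,027.52.
EOQ at €36.30 = 1449.2 < 2900, so use break Q=2900: TC = 54,000×€36.30 + (54,000/2900.0)×240 + (2900.0/2)×0.34×€36.30 = €1,982,564.87.
EOQ at €35.54 = 1464.6 < 18000, so use break Q=18000: TC = 54,000×€35.54 + (54,000/18000.0)×240 + (18000.0/2)×0.34×€35.54 = €2,028,632.40.
Lowest total cost among the candidates is at Q = 2900.0.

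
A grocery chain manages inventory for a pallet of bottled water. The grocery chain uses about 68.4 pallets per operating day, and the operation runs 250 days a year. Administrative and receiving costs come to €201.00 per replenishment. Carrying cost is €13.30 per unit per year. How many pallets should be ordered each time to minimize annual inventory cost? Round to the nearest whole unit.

Q* ≈ 719 pallets

Annual demand D = 68.4 × 250 = 17,100.
EOQ = √(2DS / H) = √(2 × 17,100 × 201 / 13.3).
= √(6,874,200 / 13.3) = √516,857.1429 ≈ 718.928.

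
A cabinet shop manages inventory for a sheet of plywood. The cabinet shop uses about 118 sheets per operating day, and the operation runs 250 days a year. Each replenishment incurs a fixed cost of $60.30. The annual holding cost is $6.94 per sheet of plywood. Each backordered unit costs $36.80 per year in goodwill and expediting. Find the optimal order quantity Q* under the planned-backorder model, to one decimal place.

Q* ≈ 780.6 sheets

Annual demand D = 118 × 250 = 29,500.
With planned backorders, Q* = √(2DS/H) · √((H+B)/B).
√(2DS/H) = √(2 × 29,500 × 60.3 / 6.94) = 715.987.
√((H+B)/B) = √((6.94+36.8)/36.8) = 1.0902.
Q* ≈ 780.585.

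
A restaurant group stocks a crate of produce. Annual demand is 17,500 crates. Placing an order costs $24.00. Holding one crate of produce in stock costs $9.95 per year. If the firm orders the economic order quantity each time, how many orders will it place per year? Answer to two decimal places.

Q* = √(2DS/H) = √(2 × 17,500 × 24 / 9.95) ≈ 290.55.
Orders per year = D / Q* = 17,500 / 290.55 ≈ 60.230.

N ≈ 60.23 orders per year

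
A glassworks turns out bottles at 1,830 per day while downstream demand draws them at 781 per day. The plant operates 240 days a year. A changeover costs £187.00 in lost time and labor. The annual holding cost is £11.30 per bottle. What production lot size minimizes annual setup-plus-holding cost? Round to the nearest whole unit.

Annual demand D = 781 × 240 = 187,440.
Production build-up factor (1 − d/p) = 1 − 781/1,830 = 0.5732.
Q* = √(2DS / (H(1 − d/p))) = √(2 × 187,440 × 187 / (11.3 × 0.5732)).
= √(70,102,560 / 6.4774) ≈ 3289.770.

Q* ≈ 3,290 bottles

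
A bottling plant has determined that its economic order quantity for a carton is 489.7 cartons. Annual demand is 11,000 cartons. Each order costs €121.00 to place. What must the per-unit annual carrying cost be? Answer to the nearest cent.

Squaring Q* = √(2DS/H) gives Q*² = 2DS/H.
From Q* = √(2DS/H): H = 2DS / Q*² = 2 × 11,000 × 121 / 489.7² = 11.1006.

H ≈ €11.10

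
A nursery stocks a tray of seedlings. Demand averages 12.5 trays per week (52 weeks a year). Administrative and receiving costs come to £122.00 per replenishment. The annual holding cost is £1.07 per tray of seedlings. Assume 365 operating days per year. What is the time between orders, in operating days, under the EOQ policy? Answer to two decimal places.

T ≈ 216.19 days

Annual demand D = 12.5 × 52 = 650.
EOQ = √(2DS/H) = √(2 × 650 × 122 / 1.07) ≈ 385.00.
Cycle time = Q*/D × 365 = 385.00 / 650 × 365 ≈ 216.192 days.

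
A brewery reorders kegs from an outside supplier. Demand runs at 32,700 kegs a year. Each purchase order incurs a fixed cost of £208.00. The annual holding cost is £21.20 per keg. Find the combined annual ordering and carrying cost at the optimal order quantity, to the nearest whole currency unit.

TC* ≈ £16,982

The optimal lot size = √(2DS/H) = √(2 × 32,700 × 208 / 21.2) ≈ 801.04.
At Q*, ordering cost (D/Q*)S equals holding cost (Q*/2)H, each = √(DSH/2).
Minimum total = √(2DSH) = √(2 × 32,700 × 208 × 21.2) ≈ 16981.986.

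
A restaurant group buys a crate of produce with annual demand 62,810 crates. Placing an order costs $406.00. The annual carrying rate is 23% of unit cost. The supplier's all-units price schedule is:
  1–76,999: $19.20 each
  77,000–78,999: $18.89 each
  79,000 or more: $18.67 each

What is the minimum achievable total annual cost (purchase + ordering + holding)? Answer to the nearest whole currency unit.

TC* ≈ $1,220,959

Holding cost per unit per year at price C is H = 0.23·C.
For each price level, check whether its EOQ is feasible; otherwise the best quantity at that price is the breakpoint.
EOQ at $19.20 = 3398.4 (feasible in tier 1): TC = 62,810×$19.20 + (62,810/3398.4)×406 + (3398.4/2)×0.23×$19.20 = $1,220,959.45.
EOQ at $18.89 = 3426.2 < 77000, so use break Q=77000: TC = 62,810×$18.89 + (62,810/77000.0)×406 + (77000.0/2)×0.23×$18.89 = $1,354,083.03.
EOQ at $18.67 = 3446.3 < 79000, so use break Q=79000: TC = 62,810×$18.67 + (62,810/79000.0)×406 + (79000.0/2)×0.23×$18.67 = $1,342,602.45.
Lowest total cost among the candidates is at Q = 3398.4.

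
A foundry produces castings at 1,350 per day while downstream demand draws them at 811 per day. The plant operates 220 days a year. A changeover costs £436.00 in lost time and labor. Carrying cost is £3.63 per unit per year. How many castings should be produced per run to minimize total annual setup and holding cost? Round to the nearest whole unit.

Annual demand D = 811 × 220 = 178,420.
Production build-up factor (1 − d/p) = 1 − 811/1,350 = 0.3993.
Q* = √(2DS / (H(1 − d/p))) = √(2 × 178,420 × 436 / (3.63 × 0.3993)).
= √(155,582,240 / 1.4493) ≈ 10360.941.

Q* ≈ 10,361 castings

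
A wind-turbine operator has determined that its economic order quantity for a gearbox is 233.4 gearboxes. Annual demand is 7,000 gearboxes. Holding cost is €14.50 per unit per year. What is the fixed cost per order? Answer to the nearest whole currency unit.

The basic EOQ model gives Q* = √(2DS/H); rearrange for the unknown.
From Q* = √(2DS/H): S = Q*²H / (2D) = 233.4² × 14.5 / (2 × 7,000) = 56.4211.

S ≈ €56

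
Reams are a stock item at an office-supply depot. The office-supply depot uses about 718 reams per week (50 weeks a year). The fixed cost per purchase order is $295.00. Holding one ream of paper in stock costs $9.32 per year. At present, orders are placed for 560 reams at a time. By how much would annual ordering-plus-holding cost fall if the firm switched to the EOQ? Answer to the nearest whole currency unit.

Extra cost ≈ $7,471 per year

Annual demand D = 718 × 50 = 35,900.
EOQ = √(2DS/H) = √(2 × 35,900 × 295 / 9.32) ≈ 1507.53.
Cost at Q* = (D/Q*)S + (Q*/2)H = √(2DSH) ≈ $14,050.16.
Cost at Q = 560: (35,900/560)×295 + (560/2)×9.32 = $18,911.61 + $2,609.60 = $21,521.21.
Excess = $21,521.21 − $14,050.16 = $7,471.05.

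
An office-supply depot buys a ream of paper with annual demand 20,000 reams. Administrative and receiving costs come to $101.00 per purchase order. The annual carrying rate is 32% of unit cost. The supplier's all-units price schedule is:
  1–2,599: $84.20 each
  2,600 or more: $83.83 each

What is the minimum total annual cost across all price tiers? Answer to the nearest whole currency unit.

TC* ≈ $1,694,433

Holding cost per unit per year at price C is H = 0.32·C.
Evaluate total cost at each tier's feasible EOQ or, if the EOQ is below the tier, at the tier's minimum quantity.
EOQ at $84.20 = 387.2 (feasible in tier 1): TC = 20,000×$84.20 + (20,000/387.2)×101 + (387.2/2)×0.32×$84.20 = $1,694,433.30.
EOQ at $83.83 = 388.1 < 2600, so use break Q=2600: TC = 20,000×$83.83 + (20,000/2600.0)×101 + (2600.0/2)×0.32×$83.83 = $1,712,250.20.
Lowest total cost among the candidates is at Q = 387.2.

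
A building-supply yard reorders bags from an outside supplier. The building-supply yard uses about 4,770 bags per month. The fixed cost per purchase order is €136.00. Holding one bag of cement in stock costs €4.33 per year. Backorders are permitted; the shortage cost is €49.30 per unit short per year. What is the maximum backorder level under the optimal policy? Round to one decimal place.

S* ≈ 159.7 bags

Annual demand D = 4,770 × 12 = 57,240.
With planned backorders, Q* = √(2DS/H) · √((H+B)/B).
√(2DS/H) = √(2 × 57,240 × 136 / 4.33) = 1896.227.
√((H+B)/B) = √((4.33+49.3)/49.3) = 1.0430.
Q* ≈ 1977.747.
S* = Q* · H/(H+B) = 1977.747 × 4.33/53.63 ≈ 159.680.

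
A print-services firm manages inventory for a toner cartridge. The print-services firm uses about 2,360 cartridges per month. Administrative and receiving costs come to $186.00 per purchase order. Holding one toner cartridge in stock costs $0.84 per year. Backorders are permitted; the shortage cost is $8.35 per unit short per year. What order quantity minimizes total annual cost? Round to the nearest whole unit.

Annual demand D = 2,360 × 12 = 28,320.
With planned backorders, Q* = √(2DS/H) · √((H+B)/B).
√(2DS/H) = √(2 × 28,320 × 186 / 0.84) = 3541.428.
√((H+B)/B) = √((0.84+8.35)/8.35) = 1.0491.
Q* ≈ 3715.292.

Q* ≈ 3,715 cartridges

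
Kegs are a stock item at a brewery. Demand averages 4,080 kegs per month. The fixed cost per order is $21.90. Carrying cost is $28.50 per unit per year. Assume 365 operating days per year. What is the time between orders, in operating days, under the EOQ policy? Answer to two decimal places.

T ≈ 2.04 days

Annual demand D = 4,080 × 12 = 48,960.
Q* = √(2DS/H) = √(2 × 48,960 × 21.9 / 28.5) ≈ 274.31.
Cycle time = Q*/D × 365 = 274.31 / 48,960 × 365 ≈ 2.045 days.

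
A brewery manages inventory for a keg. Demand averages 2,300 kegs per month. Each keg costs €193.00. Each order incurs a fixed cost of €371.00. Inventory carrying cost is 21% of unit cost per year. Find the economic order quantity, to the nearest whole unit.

Q* ≈ 711 kegs

Annual demand D = 2,300 × 12 = 27,600.
Holding cost H = 0.21 × €193.00 = €40.5300 per unit per year.
EOQ = √(2DS / H) = √(2 × 27,600 × 371 / 40.53).
= √(20,479,200 / 40.53) = √505,284.9741 ≈ 710.834.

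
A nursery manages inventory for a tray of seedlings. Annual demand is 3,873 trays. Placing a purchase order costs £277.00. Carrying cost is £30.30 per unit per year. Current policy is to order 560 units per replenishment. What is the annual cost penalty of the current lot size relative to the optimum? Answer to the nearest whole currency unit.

Extra cost ≈ £2,337 per year

EOQ = √(2DS/H) = √(2 × 3,873 × 277 / 30.3) ≈ 266.11.
Cost at Q* = (D/Q*)S + (Q*/2)H = √(2DSH) ≈ £8,063.06.
Cost at Q = 560: (3,873/560)×277 + (560/2)×30.3 = £1,915.75 + £8,484.00 = £10,399.75.
Excess = £10,399.75 − £8,063.06 = £2,336.69.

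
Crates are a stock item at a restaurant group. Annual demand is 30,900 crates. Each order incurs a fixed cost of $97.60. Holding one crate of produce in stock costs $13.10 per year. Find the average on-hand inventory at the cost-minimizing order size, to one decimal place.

EOQ = √(2DS/H) = √(2 × 30,900 × 97.6 / 13.1) ≈ 678.55.
Average inventory = Q*/2 ≈ 678.55 / 2 = 339.276.

Average inventory ≈ 339.3 crates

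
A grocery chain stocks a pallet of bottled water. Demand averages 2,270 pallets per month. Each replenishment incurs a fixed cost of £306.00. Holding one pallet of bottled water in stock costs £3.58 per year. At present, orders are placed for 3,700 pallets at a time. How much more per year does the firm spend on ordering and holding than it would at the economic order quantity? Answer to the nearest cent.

Extra cost ≈ £1,150.43 per year

Annual demand D = 2,270 × 12 = 27,240.
EOQ = √(2DS/H) = √(2 × 27,240 × 306 / 3.58) ≈ 2157.93.
Cost at Q* = (D/Q*)S + (Q*/2)H = √(2DSH) ≈ £7,725.40.
Cost at Q = 3,700: (27,240/3,700)×306 + (3,700/2)×3.58 = £2,252.82 + £6,623.00 = £8,875.82.
Excess = £8,875.82 − £7,725.40 = £1,150.43.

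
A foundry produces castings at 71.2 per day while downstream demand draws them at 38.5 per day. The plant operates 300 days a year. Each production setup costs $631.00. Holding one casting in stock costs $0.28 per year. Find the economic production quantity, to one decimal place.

Q* ≈ 10,646.5 castings

Annual demand D = 38.5 × 300 = 11,550.
Production build-up factor (1 − d/p) = 1 − 38.5/71.2 = 0.4593.
Q* = √(2DS / (H(1 − d/p))) = √(2 × 11,550 × 631 / (0.28 × 0.4593)).
= √(14,576,100 / 0.1286) ≈ 10646.522.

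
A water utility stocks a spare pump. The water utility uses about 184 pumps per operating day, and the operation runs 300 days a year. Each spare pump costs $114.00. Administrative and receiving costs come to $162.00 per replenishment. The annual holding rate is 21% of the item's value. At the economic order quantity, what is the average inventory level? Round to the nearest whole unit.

Average inventory ≈ 432 pumps

Annual demand D = 184 × 300 = 55,200.
Holding cost H = 0.21 × $114.00 = $23.9400 per unit per year.
The optimal lot size = √(2DS/H) = √(2 × 55,200 × 162 / 23.94) ≈ 864.33.
Average inventory = Q*/2 ≈ 864.33 / 2 = 432.165.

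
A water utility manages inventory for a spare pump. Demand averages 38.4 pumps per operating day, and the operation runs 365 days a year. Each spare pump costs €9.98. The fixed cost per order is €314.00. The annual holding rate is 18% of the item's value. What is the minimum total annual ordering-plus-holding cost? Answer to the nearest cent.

TC* ≈ €3,976.43

Annual demand D = 38.4 × 365 = 14,016.
Holding cost H = 0.18 × €9.98 = €1.7964 per unit per year.
Q* = √(2DS/H) = √(2 × 14,016 × 314 / 1.7964) ≈ 2213.56.
At the optimum the two cost components are equal, so total cost = 2·(Q*/2)H = Q*·H.
Minimum total = √(2DSH) = √(2 × 14,016 × 314 × 1.7964) ≈ 3976.430.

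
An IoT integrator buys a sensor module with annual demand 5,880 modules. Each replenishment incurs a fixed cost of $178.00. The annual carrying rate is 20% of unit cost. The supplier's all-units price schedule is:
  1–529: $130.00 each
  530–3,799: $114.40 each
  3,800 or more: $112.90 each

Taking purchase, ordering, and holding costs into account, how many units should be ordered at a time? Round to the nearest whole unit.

Holding cost per unit per year at price C is H = 0.20·C.
Evaluate total cost at each tier's feasible EOQ or, if the EOQ is below the tier, at the tier's minimum quantity.
EOQ at $130.00 = 283.7 (feasible in tier 1): TC = 5,880×$130.00 + (5,880/283.7)×178 + (283.7/2)×0.20×$130.00 = $771,777.35.
EOQ at $114.40 = 302.5 < 530, so use break Q=530: TC = 5,880×$114.40 + (5,880/530.0)×178 + (530.0/2)×0.20×$114.40 = $680,709.99.
EOQ at $112.90 = 304.5 < 3800, so use break Q=3800: TC = 5,880×$112.90 + (5,880/3800.0)×178 + (3800.0/2)×0.20×$112.90 = $707,029.43.
Lowest total cost is $680,709.99 at Q = 530.0.

Q* ≈ 530 modules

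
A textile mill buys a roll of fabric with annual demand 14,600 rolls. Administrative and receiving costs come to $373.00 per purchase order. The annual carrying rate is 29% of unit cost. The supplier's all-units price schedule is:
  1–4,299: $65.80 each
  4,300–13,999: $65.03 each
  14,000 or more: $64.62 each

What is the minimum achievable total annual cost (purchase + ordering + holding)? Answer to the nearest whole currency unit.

Holding cost per unit per year at price C is H = 0.29·C.
Evaluate total cost at each tier's feasible EOQ or, if the EOQ is below the tier, at the tier's minimum quantity.
EOQ at $65.80 = 755.5 (feasible in tier 1): TC = 14,600×$65.80 + (14,600/755.5)×373 + (755.5/2)×0.29×$65.80 = $975,096.43.
EOQ at $65.03 = 760.0 < 4300, so use break Q=4300: TC = 14,600×$65.03 + (14,600/4300.0)×373 + (4300.0/2)×0.29×$65.03 = $991,250.67.
EOQ at $64.62 = 762.4 < 14000, so use break Q=14000: TC = 14,600×$64.62 + (14,600/14000.0)×373 + (14000.0/2)×0.29×$64.62 = $1,075,019.59.
Lowest total cost among the candidates is at Q = 755.5.

TC* ≈ $975,096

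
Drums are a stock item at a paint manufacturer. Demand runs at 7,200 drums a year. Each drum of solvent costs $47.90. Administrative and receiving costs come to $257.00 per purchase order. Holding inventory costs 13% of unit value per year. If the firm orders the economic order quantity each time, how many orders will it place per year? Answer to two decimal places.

Holding cost H = 0.13 × $47.90 = $6.2270 per unit per year.
The optimal lot size = √(2DS/H) = √(2 × 7,200 × 257 / 6.227) ≈ 770.92.
Orders per year = D / Q* = 7,200 / 770.92 ≈ 9.340.

N ≈ 9.34 orders per year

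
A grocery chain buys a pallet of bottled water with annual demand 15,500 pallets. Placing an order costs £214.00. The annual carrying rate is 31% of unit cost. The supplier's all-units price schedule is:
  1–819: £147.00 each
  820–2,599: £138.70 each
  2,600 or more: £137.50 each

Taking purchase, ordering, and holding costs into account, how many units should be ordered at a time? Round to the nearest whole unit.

Q* ≈ 820 pallets

Holding cost per unit per year at price C is H = 0.31·C.
Candidates are each tier's EOQ (if it falls in that tier) and each price-break quantity.
EOQ at £147.00 = 381.5 (feasible in tier 1): TC = 15,500×£147.00 + (15,500/381.5)×214 + (381.5/2)×0.31×£147.00 = £2,295,887.10.
EOQ at £138.70 = 392.8 < 820, so use break Q=820: TC = 15,500×£138.70 + (15,500/820.0)×214 + (820.0/2)×0.31×£138.70 = £2,171,523.89.
EOQ at £137.50 = 394.5 < 2600, so use break Q=2600: TC = 15,500×£137.50 + (15,500/2600.0)×214 + (2600.0/2)×0.31×£137.50 = £2,187,938.27.
Lowest total cost is £2,171,523.89 at Q = 820.0.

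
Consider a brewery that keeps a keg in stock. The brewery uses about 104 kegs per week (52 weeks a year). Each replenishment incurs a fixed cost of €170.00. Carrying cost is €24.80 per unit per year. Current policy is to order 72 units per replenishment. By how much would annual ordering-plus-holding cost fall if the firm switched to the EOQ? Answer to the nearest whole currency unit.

Annual demand D = 104 × 52 = 5,408.
EOQ = √(2DS/H) = √(2 × 5,408 × 170 / 24.8) ≈ 272.29.
Cost at Q* = (D/Q*)S + (Q*/2)H = √(2DSH) ≈ €6,752.80.
Cost at Q = 72: (5,408/72)×170 + (72/2)×24.8 = €12,768.89 + €892.80 = €13,661.69.
Excess = €13,661.69 − €6,752.80 = €6,908.89.

Extra cost ≈ €6,909 per year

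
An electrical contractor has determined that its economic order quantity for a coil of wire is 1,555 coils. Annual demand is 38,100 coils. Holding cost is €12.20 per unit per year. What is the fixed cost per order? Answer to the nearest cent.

S ≈ €387.14

Invert the EOQ relation Q*² = 2DS/H.
From Q* = √(2DS/H): S = Q*²H / (2D) = 1,555² × 12.2 / (2 × 38,100) = 387.1379.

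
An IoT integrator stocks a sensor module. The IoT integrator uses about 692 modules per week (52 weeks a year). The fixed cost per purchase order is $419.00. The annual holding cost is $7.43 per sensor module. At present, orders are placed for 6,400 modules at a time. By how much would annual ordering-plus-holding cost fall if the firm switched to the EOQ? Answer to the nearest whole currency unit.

Extra cost ≈ $11,164 per year

Annual demand D = 692 × 52 = 35,984.
EOQ = √(2DS/H) = √(2 × 35,984 × 419 / 7.43) ≈ 2014.57.
Cost at Q* = (D/Q*)S + (Q*/2)H = √(2DSH) ≈ $14,968.25.
Cost at Q = 6,400: (35,984/6,400)×419 + (6,400/2)×7.43 = $2,355.83 + $23,776.00 = $26,131.83.
Excess = $26,131.83 − $14,968.25 = $11,163.57.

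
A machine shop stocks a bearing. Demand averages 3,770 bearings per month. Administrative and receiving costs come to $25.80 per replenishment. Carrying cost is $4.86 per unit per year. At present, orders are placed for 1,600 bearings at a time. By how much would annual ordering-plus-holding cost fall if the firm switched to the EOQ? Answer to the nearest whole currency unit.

Extra cost ≈ $1,249 per year

Annual demand D = 3,770 × 12 = 45,240.
EOQ = √(2DS/H) = √(2 × 45,240 × 25.8 / 4.86) ≈ 693.06.
Cost at Q* = (D/Q*)S + (Q*/2)H = √(2DSH) ≈ $3,368.25.
Cost at Q = 1,600: (45,240/1,600)×25.8 + (1,600/2)×4.86 = $729.50 + $3,888.00 = $4,617.50.
Excess = $4,617.50 − $3,368.25 = $1,249.25.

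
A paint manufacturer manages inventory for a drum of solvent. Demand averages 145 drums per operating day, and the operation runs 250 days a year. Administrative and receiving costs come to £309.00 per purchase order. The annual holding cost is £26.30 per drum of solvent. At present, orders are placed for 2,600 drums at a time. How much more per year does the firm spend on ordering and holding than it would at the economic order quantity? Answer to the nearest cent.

Annual demand D = 145 × 250 = 36,250.
EOQ = √(2DS/H) = √(2 × 36,250 × 309 / 26.3) ≈ 922.93.
Cost at Q* = (D/Q*)S + (Q*/2)H = √(2DSH) ≈ £24,273.15.
Cost at Q = 2,600: (36,250/2,600)×309 + (2,600/2)×26.3 = £4,308.17 + £34,190.00 = £38,498.17.
Excess = £38,498.17 − £24,273.15 = £14,225.02.

Extra cost ≈ £14,225.02 per year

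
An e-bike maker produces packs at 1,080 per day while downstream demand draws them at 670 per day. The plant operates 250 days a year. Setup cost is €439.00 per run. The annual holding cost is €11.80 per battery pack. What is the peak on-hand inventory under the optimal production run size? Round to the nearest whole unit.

I_max ≈ 2,175 packs

Annual demand D = 670 × 250 = 167,500.
Production build-up factor (1 − d/p) = 1 − 670/1,080 = 0.3796.
Q* = √(2DS / (H(1 − d/p))) = √(2 × 167,500 × 439 / (11.8 × 0.3796)).
= √(147,065,000 / 4.4796) ≈ 5729.723.
Maximum inventory = Q*(1 − d/p) = 5729.723 × 0.3796 ≈ 2175.173.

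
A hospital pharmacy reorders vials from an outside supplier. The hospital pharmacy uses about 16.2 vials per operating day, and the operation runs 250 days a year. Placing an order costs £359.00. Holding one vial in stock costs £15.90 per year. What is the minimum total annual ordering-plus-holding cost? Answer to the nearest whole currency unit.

TC* ≈ £6,800

Annual demand D = 16.2 × 250 = 4,050.
Q* = √(2DS/H) = √(2 × 4,050 × 359 / 15.9) ≈ 427.65.
At Q*, ordering cost (D/Q*)S equals holding cost (Q*/2)H, each = √(DSH/2).
Minimum total = √(2DSH) = √(2 × 4,050 × 359 × 15.9) ≈ 6799.677.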